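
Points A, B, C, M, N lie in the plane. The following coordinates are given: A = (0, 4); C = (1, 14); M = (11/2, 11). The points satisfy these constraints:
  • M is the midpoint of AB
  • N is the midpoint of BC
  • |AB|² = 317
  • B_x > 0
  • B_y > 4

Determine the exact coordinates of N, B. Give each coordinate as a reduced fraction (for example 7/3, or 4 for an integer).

1. B_x = 11  [B = 2·M−A = 2·(11/2, 11)−(0, 4)]
2. B_y = 18  [B = 2·M−A = 2·(11/2, 11)−(0, 4)]
   so B = (11, 18)
3. N_x = 6  [2·N = B+C = (11, 18)+(1, 14)]
4. N_y = 16  [2·N = B+C = (11, 18)+(1, 14)]
   so N = (6, 16)

N = (6, 16)
B = (11, 18)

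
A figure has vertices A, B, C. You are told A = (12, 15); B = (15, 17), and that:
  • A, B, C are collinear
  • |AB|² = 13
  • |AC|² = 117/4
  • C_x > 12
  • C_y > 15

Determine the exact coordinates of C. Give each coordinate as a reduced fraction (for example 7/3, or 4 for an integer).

C = (33/2, 18)

1. C_x = 33/2  [[A, B, C are collinear ⇒ -2x+3y-21=0] ∩ [|C−(12, 15)|²=117/4]]
2. C_y = 18  [[A, B, C are collinear ⇒ -2x+3y-21=0] ∩ [|C−(12, 15)|²=117/4]]
   so C = (33/2, 18)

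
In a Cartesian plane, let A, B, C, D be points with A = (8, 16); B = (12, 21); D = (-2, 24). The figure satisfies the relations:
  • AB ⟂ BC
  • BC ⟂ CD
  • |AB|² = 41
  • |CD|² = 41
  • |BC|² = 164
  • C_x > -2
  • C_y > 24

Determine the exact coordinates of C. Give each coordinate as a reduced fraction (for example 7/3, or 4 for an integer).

C = (2, 29)

1. C_x = 2  [[AB ⟂ BC ⇒ 4x+5y-153=0] ∩ [|C−(-2, 24)|²=41]]
2. C_y = 29  [[AB ⟂ BC ⇒ 4x+5y-153=0] ∩ [|C−(-2, 24)|²=41]]
   so C = (2, 29)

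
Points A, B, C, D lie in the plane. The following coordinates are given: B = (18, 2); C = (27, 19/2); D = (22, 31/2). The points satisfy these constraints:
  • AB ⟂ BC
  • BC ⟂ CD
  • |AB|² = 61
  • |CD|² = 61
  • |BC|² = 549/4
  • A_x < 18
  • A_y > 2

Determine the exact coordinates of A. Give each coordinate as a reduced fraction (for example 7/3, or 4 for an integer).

A = (13, 8)

1. A_x = 13  [[AB ⟂ BC ⇒ -9x-15/2y+177=0] ∩ [|A−(18, 2)|²=61]]
2. A_y = 8  [[AB ⟂ BC ⇒ -9x-15/2y+177=0] ∩ [|A−(18, 2)|²=61]]
   so A = (13, 8)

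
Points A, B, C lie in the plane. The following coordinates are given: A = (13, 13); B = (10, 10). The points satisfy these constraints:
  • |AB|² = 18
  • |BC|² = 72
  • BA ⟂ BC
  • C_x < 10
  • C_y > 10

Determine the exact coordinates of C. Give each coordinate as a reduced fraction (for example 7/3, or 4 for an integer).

C = (4, 16)

1. C_x = 4  [[BA ⟂ BC ⇒ 3x+3y-60=0] ∩ [|C−(10, 10)|²=72]]
2. C_y = 16  [[BA ⟂ BC ⇒ 3x+3y-60=0] ∩ [|C−(10, 10)|²=72]]
   so C = (4, 16)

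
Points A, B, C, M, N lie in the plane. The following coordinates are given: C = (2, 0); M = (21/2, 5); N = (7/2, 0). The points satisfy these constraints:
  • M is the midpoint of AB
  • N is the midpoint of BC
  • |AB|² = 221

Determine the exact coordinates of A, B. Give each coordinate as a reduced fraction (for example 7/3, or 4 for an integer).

A = (16, 10)
B = (5, 0)

1. B_x = 5  [B = 2·N−C = 2·(7/2, 0)−(2, 0)]
2. B_y = 0  [B = 2·N−C = 2·(7/2, 0)−(2, 0)]
   so B = (5, 0)
3. A_x = 16  [A = 2·M−B = 2·(21/2, 5)−(5, 0)]
4. A_y = 10  [A = 2·M−B = 2·(21/2, 5)−(5, 0)]
   so A = (16, 10)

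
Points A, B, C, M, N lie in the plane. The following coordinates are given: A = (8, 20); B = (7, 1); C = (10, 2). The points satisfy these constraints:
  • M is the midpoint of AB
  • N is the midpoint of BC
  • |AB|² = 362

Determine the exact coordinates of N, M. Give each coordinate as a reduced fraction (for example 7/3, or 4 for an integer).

1. M_x = 15/2  [2·M = A+B = (8, 20)+(7, 1)]
2. M_y = 21/2  [2·M = A+B = (8, 20)+(7, 1)]
   so M = (15/2, 21/2)
3. N_x = 17/2  [2·N = B+C = (7, 1)+(10, 2)]
4. N_y = 3/2  [2·N = B+C = (7, 1)+(10, 2)]
   so N = (17/2, 3/2)

N = (17/2, 3/2)
M = (15/2, 21/2)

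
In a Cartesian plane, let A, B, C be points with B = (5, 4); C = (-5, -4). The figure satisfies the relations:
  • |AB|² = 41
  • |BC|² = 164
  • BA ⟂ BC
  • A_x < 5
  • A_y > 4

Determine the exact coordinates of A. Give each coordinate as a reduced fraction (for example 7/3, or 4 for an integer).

1. A_x = 1  [[BA ⟂ BC ⇒ -10x-8y+82=0] ∩ [|A−(5, 4)|²=41]]
2. A_y = 9  [[BA ⟂ BC ⇒ -10x-8y+82=0] ∩ [|A−(5, 4)|²=41]]
   so A = (1, 9)

A = (1, 9)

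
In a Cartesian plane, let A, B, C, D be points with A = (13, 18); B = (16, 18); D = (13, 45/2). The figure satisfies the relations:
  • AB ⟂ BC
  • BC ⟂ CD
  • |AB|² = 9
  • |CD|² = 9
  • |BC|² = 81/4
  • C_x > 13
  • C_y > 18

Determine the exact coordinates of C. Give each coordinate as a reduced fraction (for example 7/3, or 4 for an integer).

1. C_x = 16  [[AB ⟂ BC ⇒ 3x-48=0] ∩ [|C−(13, 45/2)|²=9]]
2. C_y = 45/2  [[AB ⟂ BC ⇒ 3x-48=0] ∩ [|C−(13, 45/2)|²=9]]
   so C = (16, 45/2)

C = (16, 45/2)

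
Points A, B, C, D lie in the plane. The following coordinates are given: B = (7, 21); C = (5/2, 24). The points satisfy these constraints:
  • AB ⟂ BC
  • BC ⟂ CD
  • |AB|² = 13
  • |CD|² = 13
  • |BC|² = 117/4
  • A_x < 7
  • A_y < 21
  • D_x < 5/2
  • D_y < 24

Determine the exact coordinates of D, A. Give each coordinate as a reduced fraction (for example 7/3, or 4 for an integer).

D = (1/2, 21)
A = (5, 18)

1. D_x = 1/2  [[BC ⟂ CD ⇒ -9/2x+3y-243/4=0] ∩ [|D−(5/2, 24)|²=13]]
2. D_y = 21  [[BC ⟂ CD ⇒ -9/2x+3y-243/4=0] ∩ [|D−(5/2, 24)|²=13]]
   so D = (1/2, 21)
3. A_x = 5  [[AB ⟂ BC ⇒ 9/2x-3y+63/2=0] ∩ [|A−(7, 21)|²=13]]
4. A_y = 18  [[AB ⟂ BC ⇒ 9/2x-3y+63/2=0] ∩ [|A−(7, 21)|²=13]]
   so A = (5, 18)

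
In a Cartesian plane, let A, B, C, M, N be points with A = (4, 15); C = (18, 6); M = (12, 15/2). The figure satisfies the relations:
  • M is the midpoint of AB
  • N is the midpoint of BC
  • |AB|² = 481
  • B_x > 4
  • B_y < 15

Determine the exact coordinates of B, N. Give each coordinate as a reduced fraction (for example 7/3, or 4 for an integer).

B = (20, 0)
N = (19, 3)

1. B_x = 20  [B = 2·M−A = 2·(12, 15/2)−(4, 15)]
2. B_y = 0  [B = 2·M−A = 2·(12, 15/2)−(4, 15)]
   so B = (20, 0)
3. N_x = 19  [2·N = B+C = (20, 0)+(18, 6)]
4. N_y = 3  [2·N = B+C = (20, 0)+(18, 6)]
   so N = (19, 3)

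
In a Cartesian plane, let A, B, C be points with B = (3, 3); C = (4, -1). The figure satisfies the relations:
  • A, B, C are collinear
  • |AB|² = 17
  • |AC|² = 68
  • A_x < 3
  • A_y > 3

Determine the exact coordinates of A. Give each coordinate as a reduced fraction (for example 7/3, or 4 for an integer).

A = (2, 7)

1. A_x = 2  [[A, B, C are collinear ⇒ 4x+1y-15=0] ∩ [|A−(3, 3)|²=17]]
2. A_y = 7  [[A, B, C are collinear ⇒ 4x+1y-15=0] ∩ [|A−(3, 3)|²=17]]
   so A = (2, 7)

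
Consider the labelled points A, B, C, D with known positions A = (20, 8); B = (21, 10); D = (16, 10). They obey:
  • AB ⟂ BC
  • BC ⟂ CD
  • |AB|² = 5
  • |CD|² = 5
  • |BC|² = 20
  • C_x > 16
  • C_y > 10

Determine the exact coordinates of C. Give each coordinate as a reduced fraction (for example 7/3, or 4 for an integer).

C = (17, 12)

1. C_x = 17  [[AB ⟂ BC ⇒ 1x+2y-41=0] ∩ [|C−(16, 10)|²=5]]
2. C_y = 12  [[AB ⟂ BC ⇒ 1x+2y-41=0] ∩ [|C−(16, 10)|²=5]]
   so C = (17, 12)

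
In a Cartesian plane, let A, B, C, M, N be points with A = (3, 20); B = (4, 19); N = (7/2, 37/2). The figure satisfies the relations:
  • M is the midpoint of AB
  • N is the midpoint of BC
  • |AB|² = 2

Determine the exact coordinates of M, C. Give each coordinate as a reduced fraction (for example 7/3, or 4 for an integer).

M = (7/2, 39/2)
C = (3, 18)

1. M_x = 7/2  [2·M = A+B = (3, 20)+(4, 19)]
2. M_y = 39/2  [2·M = A+B = (3, 20)+(4, 19)]
   so M = (7/2, 39/2)
3. C_x = 3  [C = 2·N−B = 2·(7/2, 37/2)−(4, 19)]
4. C_y = 18  [C = 2·N−B = 2·(7/2, 37/2)−(4, 19)]
   so C = (3, 18)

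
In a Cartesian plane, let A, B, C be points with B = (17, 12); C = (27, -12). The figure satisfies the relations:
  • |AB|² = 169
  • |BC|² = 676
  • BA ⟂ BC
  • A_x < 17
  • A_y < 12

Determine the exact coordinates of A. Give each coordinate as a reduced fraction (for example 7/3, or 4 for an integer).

A = (5, 7)

1. A_x = 5  [[BA ⟂ BC ⇒ 10x-24y+118=0] ∩ [|A−(17, 12)|²=169]]
2. A_y = 7  [[BA ⟂ BC ⇒ 10x-24y+118=0] ∩ [|A−(17, 12)|²=169]]
   so A = (5, 7)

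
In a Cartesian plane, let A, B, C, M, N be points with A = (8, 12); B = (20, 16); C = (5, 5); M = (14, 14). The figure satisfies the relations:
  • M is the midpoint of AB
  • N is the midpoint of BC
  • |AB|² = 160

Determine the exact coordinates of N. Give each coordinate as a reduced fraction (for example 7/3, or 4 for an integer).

1. N_x = 25/2  [2·N = B+C = (20, 16)+(5, 5)]
2. N_y = 21/2  [2·N = B+C = (20, 16)+(5, 5)]
   so N = (25/2, 21/2)

N = (25/2, 21/2)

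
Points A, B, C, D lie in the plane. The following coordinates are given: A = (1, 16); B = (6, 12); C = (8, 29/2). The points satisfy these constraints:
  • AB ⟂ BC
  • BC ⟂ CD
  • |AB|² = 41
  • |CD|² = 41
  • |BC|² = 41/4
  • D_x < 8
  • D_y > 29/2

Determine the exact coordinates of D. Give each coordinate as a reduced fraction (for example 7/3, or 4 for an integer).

D = (3, 37/2)

1. D_x = 3  [[BC ⟂ CD ⇒ 2x+5/2y-209/4=0] ∩ [|D−(8, 29/2)|²=41]]
2. D_y = 37/2  [[BC ⟂ CD ⇒ 2x+5/2y-209/4=0] ∩ [|D−(8, 29/2)|²=41]]
   so D = (3, 37/2)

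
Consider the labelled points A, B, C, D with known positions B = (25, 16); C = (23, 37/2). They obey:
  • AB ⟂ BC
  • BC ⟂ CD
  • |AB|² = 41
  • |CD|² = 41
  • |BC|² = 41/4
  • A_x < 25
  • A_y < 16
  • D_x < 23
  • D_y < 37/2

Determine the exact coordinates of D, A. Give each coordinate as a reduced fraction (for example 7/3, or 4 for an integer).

D = (18, 29/2)
A = (20, 12)

1. D_x = 18  [[BC ⟂ CD ⇒ -2x+5/2y-1/4=0] ∩ [|D−(23, 37/2)|²=41]]
2. D_y = 29/2  [[BC ⟂ CD ⇒ -2x+5/2y-1/4=0] ∩ [|D−(23, 37/2)|²=41]]
   so D = (18, 29/2)
3. A_x = 20  [[AB ⟂ BC ⇒ 2x-5/2y-10=0] ∩ [|A−(25, 16)|²=41]]
4. A_y = 12  [[AB ⟂ BC ⇒ 2x-5/2y-10=0] ∩ [|A−(25, 16)|²=41]]
   so A = (20, 12)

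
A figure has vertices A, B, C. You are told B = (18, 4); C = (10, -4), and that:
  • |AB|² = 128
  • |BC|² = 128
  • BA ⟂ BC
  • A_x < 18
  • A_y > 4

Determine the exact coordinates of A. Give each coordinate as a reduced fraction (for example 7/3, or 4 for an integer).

1. A_x = 10  [[BA ⟂ BC ⇒ -8x-8y+176=0] ∩ [|A−(18, 4)|²=128]]
2. A_y = 12  [[BA ⟂ BC ⇒ -8x-8y+176=0] ∩ [|A−(18, 4)|²=128]]
   so A = (10, 12)

A = (10, 12)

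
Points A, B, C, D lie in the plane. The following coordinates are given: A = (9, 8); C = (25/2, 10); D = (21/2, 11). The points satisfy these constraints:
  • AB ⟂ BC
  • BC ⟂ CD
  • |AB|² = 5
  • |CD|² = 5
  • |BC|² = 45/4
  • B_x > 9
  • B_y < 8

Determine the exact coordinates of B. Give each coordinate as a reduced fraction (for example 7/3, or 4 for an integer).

B = (11, 7)

1. B_x = 11  [[BC ⟂ CD ⇒ 2x-1y-15=0] ∩ [|B−(9, 8)|²=5]]
2. B_y = 7  [[BC ⟂ CD ⇒ 2x-1y-15=0] ∩ [|B−(9, 8)|²=5]]
   so B = (11, 7)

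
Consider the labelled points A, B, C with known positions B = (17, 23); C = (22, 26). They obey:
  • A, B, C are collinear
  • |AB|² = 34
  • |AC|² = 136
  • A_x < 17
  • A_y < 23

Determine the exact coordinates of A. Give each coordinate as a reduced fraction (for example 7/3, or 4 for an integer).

1. A_x = 12  [[A, B, C are collinear ⇒ -3x+5y-64=0] ∩ [|A−(17, 23)|²=34]]
2. A_y = 20  [[A, B, C are collinear ⇒ -3x+5y-64=0] ∩ [|A−(17, 23)|²=34]]
   so A = (12, 20)

A = (12, 20)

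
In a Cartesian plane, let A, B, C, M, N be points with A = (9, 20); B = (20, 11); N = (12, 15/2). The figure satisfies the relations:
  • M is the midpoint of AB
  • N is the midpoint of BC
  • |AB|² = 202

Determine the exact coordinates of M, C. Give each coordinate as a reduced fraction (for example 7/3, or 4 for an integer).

M = (29/2, 31/2)
C = (4, 4)

1. M_x = 29/2  [2·M = A+B = (9, 20)+(20, 11)]
2. M_y = 31/2  [2·M = A+B = (9, 20)+(20, 11)]
   so M = (29/2, 31/2)
3. C_x = 4  [C = 2·N−B = 2·(12, 15/2)−(20, 11)]
4. C_y = 4  [C = 2·N−B = 2·(12, 15/2)−(20, 11)]
   so C = (4, 4)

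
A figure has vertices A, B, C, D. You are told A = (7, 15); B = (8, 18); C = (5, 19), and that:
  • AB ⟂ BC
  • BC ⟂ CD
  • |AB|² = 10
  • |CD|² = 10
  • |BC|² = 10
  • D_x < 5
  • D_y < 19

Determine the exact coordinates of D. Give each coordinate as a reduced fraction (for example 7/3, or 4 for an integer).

D = (4, 16)

1. D_x = 4  [[BC ⟂ CD ⇒ -3x+1y-4=0] ∩ [|D−(5, 19)|²=10]]
2. D_y = 16  [[BC ⟂ CD ⇒ -3x+1y-4=0] ∩ [|D−(5, 19)|²=10]]
   so D = (4, 16)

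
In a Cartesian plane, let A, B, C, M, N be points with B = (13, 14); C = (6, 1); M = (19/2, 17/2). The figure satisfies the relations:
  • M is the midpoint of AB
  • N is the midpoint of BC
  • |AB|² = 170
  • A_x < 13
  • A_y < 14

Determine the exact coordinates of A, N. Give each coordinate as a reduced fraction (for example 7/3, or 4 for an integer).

1. A_x = 6  [A = 2·M−B = 2·(19/2, 17/2)−(13, 14)]
2. A_y = 3  [A = 2·M−B = 2·(19/2, 17/2)−(13, 14)]
   so A = (6, 3)
3. N_x = 19/2  [2·N = B+C = (13, 14)+(6, 1)]
4. N_y = 15/2  [2·N = B+C = (13, 14)+(6, 1)]
   so N = (19/2, 15/2)

A = (6, 3)
N = (19/2, 15/2)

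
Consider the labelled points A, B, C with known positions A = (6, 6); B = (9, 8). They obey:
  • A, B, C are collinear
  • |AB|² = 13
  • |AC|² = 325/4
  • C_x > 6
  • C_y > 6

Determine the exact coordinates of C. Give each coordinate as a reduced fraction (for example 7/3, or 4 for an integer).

1. C_x = 27/2  [[A, B, C are collinear ⇒ -2x+3y-6=0] ∩ [|C−(6, 6)|²=325/4]]
2. C_y = 11  [[A, B, C are collinear ⇒ -2x+3y-6=0] ∩ [|C−(6, 6)|²=325/4]]
   so C = (27/2, 11)

C = (27/2, 11)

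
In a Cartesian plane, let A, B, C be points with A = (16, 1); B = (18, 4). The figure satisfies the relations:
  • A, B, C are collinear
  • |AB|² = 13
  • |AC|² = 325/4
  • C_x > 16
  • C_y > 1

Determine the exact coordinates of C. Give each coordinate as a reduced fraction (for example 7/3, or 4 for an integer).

C = (21, 17/2)

1. C_x = 21  [[A, B, C are collinear ⇒ -3x+2y+46=0] ∩ [|C−(16, 1)|²=325/4]]
2. C_y = 17/2  [[A, B, C are collinear ⇒ -3x+2y+46=0] ∩ [|C−(16, 1)|²=325/4]]
   so C = (21, 17/2)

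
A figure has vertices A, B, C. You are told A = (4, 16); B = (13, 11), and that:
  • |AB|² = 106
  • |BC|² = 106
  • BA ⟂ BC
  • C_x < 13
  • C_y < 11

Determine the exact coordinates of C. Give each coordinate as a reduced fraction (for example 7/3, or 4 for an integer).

1. C_x = 8  [[BA ⟂ BC ⇒ -9x+5y+62=0] ∩ [|C−(13, 11)|²=106]]
2. C_y = 2  [[BA ⟂ BC ⇒ -9x+5y+62=0] ∩ [|C−(13, 11)|²=106]]
   so C = (8, 2)

C = (8, 2)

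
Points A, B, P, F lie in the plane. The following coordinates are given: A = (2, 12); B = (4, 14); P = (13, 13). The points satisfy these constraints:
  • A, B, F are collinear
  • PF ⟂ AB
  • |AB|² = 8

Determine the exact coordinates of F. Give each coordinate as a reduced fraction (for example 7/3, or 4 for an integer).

1. F_x = 8  [[A, B, F are collinear ⇒ -2x+2y-20=0] ∩ [PF ⟂ AB ⇒ 2x+2y-52=0]]
2. F_y = 18  [[A, B, F are collinear ⇒ -2x+2y-20=0] ∩ [PF ⟂ AB ⇒ 2x+2y-52=0]]
   so F = (8, 18)

F = (8, 18)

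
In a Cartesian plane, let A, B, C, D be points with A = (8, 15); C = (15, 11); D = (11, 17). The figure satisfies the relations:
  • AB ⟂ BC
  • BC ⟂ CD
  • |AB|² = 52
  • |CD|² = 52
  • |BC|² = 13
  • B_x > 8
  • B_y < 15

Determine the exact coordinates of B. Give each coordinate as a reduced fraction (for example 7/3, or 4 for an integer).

1. B_x = 12  [[BC ⟂ CD ⇒ 4x-6y+6=0] ∩ [|B−(8, 15)|²=52]]
2. B_y = 9  [[BC ⟂ CD ⇒ 4x-6y+6=0] ∩ [|B−(8, 15)|²=52]]
   so B = (12, 9)

B = (12, 9)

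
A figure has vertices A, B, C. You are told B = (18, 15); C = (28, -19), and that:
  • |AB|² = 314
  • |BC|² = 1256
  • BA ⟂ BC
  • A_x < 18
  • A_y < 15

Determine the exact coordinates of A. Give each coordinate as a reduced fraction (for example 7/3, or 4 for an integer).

A = (1, 10)

1. A_x = 1  [[BA ⟂ BC ⇒ 10x-34y+330=0] ∩ [|A−(18, 15)|²=314]]
2. A_y = 10  [[BA ⟂ BC ⇒ 10x-34y+330=0] ∩ [|A−(18, 15)|²=314]]
   so A = (1, 10)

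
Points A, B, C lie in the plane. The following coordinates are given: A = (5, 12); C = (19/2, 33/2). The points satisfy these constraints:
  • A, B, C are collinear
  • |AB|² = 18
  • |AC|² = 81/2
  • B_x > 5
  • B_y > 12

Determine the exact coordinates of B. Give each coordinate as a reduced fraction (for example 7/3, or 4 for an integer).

B = (8, 15)

1. B_x = 8  [[A, B, C are collinear ⇒ 9/2x-9/2y+63/2=0] ∩ [|B−(5, 12)|²=18]]
2. B_y = 15  [[A, B, C are collinear ⇒ 9/2x-9/2y+63/2=0] ∩ [|B−(5, 12)|²=18]]
   so B = (8, 15)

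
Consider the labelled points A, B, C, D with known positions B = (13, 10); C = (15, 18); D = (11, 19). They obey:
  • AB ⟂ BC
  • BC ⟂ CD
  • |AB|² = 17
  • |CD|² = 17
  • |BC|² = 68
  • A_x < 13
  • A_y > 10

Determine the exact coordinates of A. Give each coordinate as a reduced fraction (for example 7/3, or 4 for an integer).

A = (9, 11)

1. A_x = 9  [[AB ⟂ BC ⇒ -2x-8y+106=0] ∩ [|A−(13, 10)|²=17]]
2. A_y = 11  [[AB ⟂ BC ⇒ -2x-8y+106=0] ∩ [|A−(13, 10)|²=17]]
   so A = (9, 11)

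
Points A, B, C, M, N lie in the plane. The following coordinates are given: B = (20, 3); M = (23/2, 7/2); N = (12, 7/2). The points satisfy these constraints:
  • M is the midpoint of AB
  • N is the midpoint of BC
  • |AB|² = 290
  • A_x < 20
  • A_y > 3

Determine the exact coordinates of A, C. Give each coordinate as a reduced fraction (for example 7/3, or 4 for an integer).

1. A_x = 3  [A = 2·M−B = 2·(23/2, 7/2)−(20, 3)]
2. A_y = 4  [A = 2·M−B = 2·(23/2, 7/2)−(20, 3)]
   so A = (3, 4)
3. C_x = 4  [C = 2·N−B = 2·(12, 7/2)−(20, 3)]
4. C_y = 4  [C = 2·N−B = 2·(12, 7/2)−(20, 3)]
   so C = (4, 4)

A = (3, 4)
C = (4, 4)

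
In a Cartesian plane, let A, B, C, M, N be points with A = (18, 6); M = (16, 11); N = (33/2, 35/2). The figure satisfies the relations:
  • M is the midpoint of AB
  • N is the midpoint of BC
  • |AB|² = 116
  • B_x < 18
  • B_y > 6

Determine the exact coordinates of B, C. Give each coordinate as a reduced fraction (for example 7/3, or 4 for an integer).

B = (14, 16)
C = (19, 19)

1. B_x = 14  [B = 2·M−A = 2·(16, 11)−(18, 6)]
2. B_y = 16  [B = 2·M−A = 2·(16, 11)−(18, 6)]
   so B = (14, 16)
3. C_x = 19  [C = 2·N−B = 2·(33/2, 35/2)−(14, 16)]
4. C_y = 19  [C = 2·N−B = 2·(33/2, 35/2)−(14, 16)]
   so C = (19, 19)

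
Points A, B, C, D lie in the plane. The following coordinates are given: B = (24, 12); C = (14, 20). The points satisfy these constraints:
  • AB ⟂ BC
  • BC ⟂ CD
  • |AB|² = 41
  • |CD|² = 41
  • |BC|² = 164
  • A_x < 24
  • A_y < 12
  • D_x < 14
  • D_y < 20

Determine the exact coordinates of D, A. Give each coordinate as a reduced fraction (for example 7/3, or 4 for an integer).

D = (10, 15)
A = (20, 7)

1. D_x = 10  [[BC ⟂ CD ⇒ -10x+8y-20=0] ∩ [|D−(14, 20)|²=41]]
2. D_y = 15  [[BC ⟂ CD ⇒ -10x+8y-20=0] ∩ [|D−(14, 20)|²=41]]
   so D = (10, 15)
3. A_x = 20  [[AB ⟂ BC ⇒ 10x-8y-144=0] ∩ [|A−(24, 12)|²=41]]
4. A_y = 7  [[AB ⟂ BC ⇒ 10x-8y-144=0] ∩ [|A−(24, 12)|²=41]]
   so A = (20, 7)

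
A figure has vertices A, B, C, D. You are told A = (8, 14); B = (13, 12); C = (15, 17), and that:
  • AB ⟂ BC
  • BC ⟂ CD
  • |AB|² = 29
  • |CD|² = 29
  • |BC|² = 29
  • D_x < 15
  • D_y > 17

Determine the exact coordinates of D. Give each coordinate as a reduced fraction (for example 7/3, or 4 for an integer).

1. D_x = 10  [[BC ⟂ CD ⇒ 2x+5y-115=0] ∩ [|D−(15, 17)|²=29]]
2. D_y = 19  [[BC ⟂ CD ⇒ 2x+5y-115=0] ∩ [|D−(15, 17)|²=29]]
   so D = (10, 19)

D = (10, 19)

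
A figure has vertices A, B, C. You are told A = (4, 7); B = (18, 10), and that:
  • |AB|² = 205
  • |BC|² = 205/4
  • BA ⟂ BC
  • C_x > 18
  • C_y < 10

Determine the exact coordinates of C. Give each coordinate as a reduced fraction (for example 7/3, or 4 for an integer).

C = (39/2, 3)

1. C_x = 39/2  [[BA ⟂ BC ⇒ -14x-3y+282=0] ∩ [|C−(18, 10)|²=205/4]]
2. C_y = 3  [[BA ⟂ BC ⇒ -14x-3y+282=0] ∩ [|C−(18, 10)|²=205/4]]
   so C = (39/2, 3)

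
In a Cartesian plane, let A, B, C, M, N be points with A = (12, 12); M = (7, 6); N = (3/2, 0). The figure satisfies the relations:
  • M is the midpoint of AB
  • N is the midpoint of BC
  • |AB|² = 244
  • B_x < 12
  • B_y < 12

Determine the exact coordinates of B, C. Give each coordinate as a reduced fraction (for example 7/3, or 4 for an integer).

B = (2, 0)
C = (1, 0)

1. B_x = 2  [B = 2·M−A = 2·(7, 6)−(12, 12)]
2. B_y = 0  [B = 2·M−A = 2·(7, 6)−(12, 12)]
   so B = (2, 0)
3. C_x = 1  [C = 2·N−B = 2·(3/2, 0)−(2, 0)]
4. C_y = 0  [C = 2·N−B = 2·(3/2, 0)−(2, 0)]
   so C = (1, 0)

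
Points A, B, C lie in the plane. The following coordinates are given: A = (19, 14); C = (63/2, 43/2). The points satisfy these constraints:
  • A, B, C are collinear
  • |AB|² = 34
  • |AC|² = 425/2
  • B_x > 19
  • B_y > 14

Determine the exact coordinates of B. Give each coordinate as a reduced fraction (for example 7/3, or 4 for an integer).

B = (24, 17)

1. B_x = 24  [[A, B, C are collinear ⇒ 15/2x-25/2y+65/2=0] ∩ [|B−(19, 14)|²=34]]
2. B_y = 17  [[A, B, C are collinear ⇒ 15/2x-25/2y+65/2=0] ∩ [|B−(19, 14)|²=34]]
   so B = (24, 17)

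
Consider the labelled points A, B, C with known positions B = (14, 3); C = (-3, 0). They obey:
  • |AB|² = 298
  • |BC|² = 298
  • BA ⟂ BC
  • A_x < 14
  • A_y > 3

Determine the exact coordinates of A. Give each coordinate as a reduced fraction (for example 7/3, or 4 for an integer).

A = (11, 20)

1. A_x = 11  [[BA ⟂ BC ⇒ -17x-3y+247=0] ∩ [|A−(14, 3)|²=298]]
2. A_y = 20  [[BA ⟂ BC ⇒ -17x-3y+247=0] ∩ [|A−(14, 3)|²=298]]
   so A = (11, 20)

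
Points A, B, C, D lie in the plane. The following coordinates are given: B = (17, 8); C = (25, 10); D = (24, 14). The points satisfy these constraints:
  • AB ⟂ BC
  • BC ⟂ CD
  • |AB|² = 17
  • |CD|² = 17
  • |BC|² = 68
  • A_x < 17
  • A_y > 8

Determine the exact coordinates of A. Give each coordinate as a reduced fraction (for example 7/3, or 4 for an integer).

1. A_x = 16  [[AB ⟂ BC ⇒ -8x-2y+152=0] ∩ [|A−(17, 8)|²=17]]
2. A_y = 12  [[AB ⟂ BC ⇒ -8x-2y+152=0] ∩ [|A−(17, 8)|²=17]]
   so A = (16, 12)

A = (16, 12)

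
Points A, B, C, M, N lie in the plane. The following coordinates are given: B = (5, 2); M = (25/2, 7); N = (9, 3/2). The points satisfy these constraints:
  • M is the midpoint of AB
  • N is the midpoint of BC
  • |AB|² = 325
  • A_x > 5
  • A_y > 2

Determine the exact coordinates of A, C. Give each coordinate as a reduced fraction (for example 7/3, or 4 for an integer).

A = (20, 12)
C = (13, 1)

1. A_x = 20  [A = 2·M−B = 2·(25/2, 7)−(5, 2)]
2. A_y = 12  [A = 2·M−B = 2·(25/2, 7)−(5, 2)]
   so A = (20, 12)
3. C_x = 13  [C = 2·N−B = 2·(9, 3/2)−(5, 2)]
4. C_y = 1  [C = 2·N−B = 2·(9, 3/2)−(5, 2)]
   so C = (13, 1)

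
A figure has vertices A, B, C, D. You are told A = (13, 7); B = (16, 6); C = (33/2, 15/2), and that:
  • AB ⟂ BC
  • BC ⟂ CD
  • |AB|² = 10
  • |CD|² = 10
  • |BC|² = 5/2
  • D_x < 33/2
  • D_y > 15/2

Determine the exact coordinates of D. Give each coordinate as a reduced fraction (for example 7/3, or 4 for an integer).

1. D_x = 27/2  [[BC ⟂ CD ⇒ 1/2x+3/2y-39/2=0] ∩ [|D−(33/2, 15/2)|²=10]]
2. D_y = 17/2  [[BC ⟂ CD ⇒ 1/2x+3/2y-39/2=0] ∩ [|D−(33/2, 15/2)|²=10]]
   so D = (27/2, 17/2)

D = (27/2, 17/2)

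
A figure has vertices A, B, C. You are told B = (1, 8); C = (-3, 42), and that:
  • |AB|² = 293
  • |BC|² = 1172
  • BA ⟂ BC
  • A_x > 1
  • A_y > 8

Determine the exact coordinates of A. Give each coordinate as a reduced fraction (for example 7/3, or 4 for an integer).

1. A_x = 18  [[BA ⟂ BC ⇒ -4x+34y-268=0] ∩ [|A−(1, 8)|²=293]]
2. A_y = 10  [[BA ⟂ BC ⇒ -4x+34y-268=0] ∩ [|A−(1, 8)|²=293]]
   so A = (18, 10)

A = (18, 10)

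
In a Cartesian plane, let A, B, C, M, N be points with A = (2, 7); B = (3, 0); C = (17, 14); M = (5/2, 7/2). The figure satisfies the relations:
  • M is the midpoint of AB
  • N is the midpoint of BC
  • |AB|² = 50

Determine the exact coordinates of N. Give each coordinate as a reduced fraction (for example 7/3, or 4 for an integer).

1. N_x = 10  [2·N = B+C = (3, 0)+(17, 14)]
2. N_y = 7  [2·N = B+C = (3, 0)+(17, 14)]
   so N = (10, 7)

N = (10, 7)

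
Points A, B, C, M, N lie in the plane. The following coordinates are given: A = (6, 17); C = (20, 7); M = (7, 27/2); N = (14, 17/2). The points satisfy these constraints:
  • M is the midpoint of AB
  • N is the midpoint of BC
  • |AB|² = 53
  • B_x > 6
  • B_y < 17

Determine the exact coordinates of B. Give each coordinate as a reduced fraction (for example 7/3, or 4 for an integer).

1. B_x = 8  [B = 2·M−A = 2·(7, 27/2)−(6, 17)]
2. B_y = 10  [B = 2·M−A = 2·(7, 27/2)−(6, 17)]
   so B = (8, 10)

B = (8, 10)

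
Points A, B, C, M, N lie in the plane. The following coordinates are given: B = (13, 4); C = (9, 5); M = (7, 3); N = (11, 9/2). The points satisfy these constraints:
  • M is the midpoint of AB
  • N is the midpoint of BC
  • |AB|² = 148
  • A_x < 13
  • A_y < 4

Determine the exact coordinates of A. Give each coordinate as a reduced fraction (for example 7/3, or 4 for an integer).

1. A_x = 1  [A = 2·M−B = 2·(7, 3)−(13, 4)]
2. A_y = 2  [A = 2·M−B = 2·(7, 3)−(13, 4)]
   so A = (1, 2)

A = (1, 2)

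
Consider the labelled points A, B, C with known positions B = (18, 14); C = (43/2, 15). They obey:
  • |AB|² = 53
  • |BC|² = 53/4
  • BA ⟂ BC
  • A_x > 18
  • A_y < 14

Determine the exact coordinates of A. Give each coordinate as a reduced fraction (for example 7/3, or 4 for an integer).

A = (20, 7)

1. A_x = 20  [[BA ⟂ BC ⇒ 7/2x+1y-77=0] ∩ [|A−(18, 14)|²=53]]
2. A_y = 7  [[BA ⟂ BC ⇒ 7/2x+1y-77=0] ∩ [|A−(18, 14)|²=53]]
   so A = (20, 7)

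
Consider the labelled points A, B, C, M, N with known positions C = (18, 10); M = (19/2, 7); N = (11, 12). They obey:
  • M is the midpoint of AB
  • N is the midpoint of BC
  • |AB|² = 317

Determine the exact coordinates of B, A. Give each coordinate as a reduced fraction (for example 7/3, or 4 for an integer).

B = (4, 14)
A = (15, 0)

1. B_x = 4  [B = 2·N−C = 2·(11, 12)−(18, 10)]
2. B_y = 14  [B = 2·N−C = 2·(11, 12)−(18, 10)]
   so B = (4, 14)
3. A_x = 15  [A = 2·M−B = 2·(19/2, 7)−(4, 14)]
4. A_y = 0  [A = 2·M−B = 2·(19/2, 7)−(4, 14)]
   so A = (15, 0)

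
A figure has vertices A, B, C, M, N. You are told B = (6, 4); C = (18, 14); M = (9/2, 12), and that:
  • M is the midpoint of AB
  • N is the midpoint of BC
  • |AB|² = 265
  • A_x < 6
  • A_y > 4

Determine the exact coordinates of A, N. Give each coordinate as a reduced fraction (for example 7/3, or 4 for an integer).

1. A_x = 3  [A = 2·M−B = 2·(9/2, 12)−(6, 4)]
2. A_y = 20  [A = 2·M−B = 2·(9/2, 12)−(6, 4)]
   so A = (3, 20)
3. N_x = 12  [2·N = B+C = (6, 4)+(18, 14)]
4. N_y = 9  [2·N = B+C = (6, 4)+(18, 14)]
   so N = (12, 9)

A = (3, 20)
N = (12, 9)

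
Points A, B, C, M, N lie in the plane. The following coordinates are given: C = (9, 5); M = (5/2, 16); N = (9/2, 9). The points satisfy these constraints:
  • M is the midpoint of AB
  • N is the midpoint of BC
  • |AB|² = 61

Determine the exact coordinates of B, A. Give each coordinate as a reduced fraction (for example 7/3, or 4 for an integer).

1. B_x = 0  [B = 2·N−C = 2·(9/2, 9)−(9, 5)]
2. B_y = 13  [B = 2·N−C = 2·(9/2, 9)−(9, 5)]
   so B = (0, 13)
3. A_x = 5  [A = 2·M−B = 2·(5/2, 16)−(0, 13)]
4. A_y = 19  [A = 2·M−B = 2·(5/2, 16)−(0, 13)]
   so A = (5, 19)

B = (0, 13)
A = (5, 19)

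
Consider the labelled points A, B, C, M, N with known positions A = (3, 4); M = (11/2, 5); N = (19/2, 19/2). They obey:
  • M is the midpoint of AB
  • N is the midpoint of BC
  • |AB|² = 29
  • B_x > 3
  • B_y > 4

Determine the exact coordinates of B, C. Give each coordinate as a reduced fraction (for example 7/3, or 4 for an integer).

B = (8, 6)
C = (11, 13)

1. B_x = 8  [B = 2·M−A = 2·(11/2, 5)−(3, 4)]
2. B_y = 6  [B = 2·M−A = 2·(11/2, 5)−(3, 4)]
   so B = (8, 6)
3. C_x = 11  [C = 2·N−B = 2·(19/2, 19/2)−(8, 6)]
4. C_y = 13  [C = 2·N−B = 2·(19/2, 19/2)−(8, 6)]
   so C = (11, 13)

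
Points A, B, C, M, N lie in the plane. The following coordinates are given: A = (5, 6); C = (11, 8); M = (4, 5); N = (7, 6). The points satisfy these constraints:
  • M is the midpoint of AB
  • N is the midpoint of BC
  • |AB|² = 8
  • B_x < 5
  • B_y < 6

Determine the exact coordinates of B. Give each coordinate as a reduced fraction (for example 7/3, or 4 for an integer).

B = (3, 4)

1. B_x = 3  [B = 2·M−A = 2·(4, 5)−(5, 6)]
2. B_y = 4  [B = 2·M−A = 2·(4, 5)−(5, 6)]
   so B = (3, 4)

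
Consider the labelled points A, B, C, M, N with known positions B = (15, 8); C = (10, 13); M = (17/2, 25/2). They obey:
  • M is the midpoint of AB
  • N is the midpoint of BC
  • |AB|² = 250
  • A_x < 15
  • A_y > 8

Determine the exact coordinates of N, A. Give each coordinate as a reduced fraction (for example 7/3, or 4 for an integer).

N = (25/2, 21/2)
A = (2, 17)

1. A_x = 2  [A = 2·M−B = 2·(17/2, 25/2)−(15, 8)]
2. A_y = 17  [A = 2·M−B = 2·(17/2, 25/2)−(15, 8)]
   so A = (2, 17)
3. N_x = 25/2  [2·N = B+C = (15, 8)+(10, 13)]
4. N_y = 21/2  [2·N = B+C = (15, 8)+(10, 13)]
   so N = (25/2, 21/2)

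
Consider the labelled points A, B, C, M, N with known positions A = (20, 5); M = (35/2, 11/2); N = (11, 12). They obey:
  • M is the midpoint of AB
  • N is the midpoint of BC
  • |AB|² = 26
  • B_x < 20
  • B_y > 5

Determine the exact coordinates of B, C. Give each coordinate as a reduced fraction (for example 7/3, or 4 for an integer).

1. B_x = 15  [B = 2·M−A = 2·(35/2, 11/2)−(20, 5)]
2. B_y = 6  [B = 2·M−A = 2·(35/2, 11/2)−(20, 5)]
   so B = (15, 6)
3. C_x = 7  [C = 2·N−B = 2·(11, 12)−(15, 6)]
4. C_y = 18  [C = 2·N−B = 2·(11, 12)−(15, 6)]
   so C = (7, 18)

B = (15, 6)
C = (7, 18)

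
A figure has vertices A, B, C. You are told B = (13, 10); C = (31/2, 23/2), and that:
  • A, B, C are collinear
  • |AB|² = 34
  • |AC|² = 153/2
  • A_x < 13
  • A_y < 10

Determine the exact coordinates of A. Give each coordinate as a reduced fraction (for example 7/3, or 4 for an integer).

A = (8, 7)

1. A_x = 8  [[A, B, C are collinear ⇒ -3/2x+5/2y-11/2=0] ∩ [|A−(13, 10)|²=34]]
2. A_y = 7  [[A, B, C are collinear ⇒ -3/2x+5/2y-11/2=0] ∩ [|A−(13, 10)|²=34]]
   so A = (8, 7)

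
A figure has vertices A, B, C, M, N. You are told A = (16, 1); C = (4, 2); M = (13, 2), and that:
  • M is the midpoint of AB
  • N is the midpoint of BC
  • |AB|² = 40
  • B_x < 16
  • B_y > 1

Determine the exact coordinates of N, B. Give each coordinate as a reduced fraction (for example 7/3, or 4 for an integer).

1. B_x = 10  [B = 2·M−A = 2·(13, 2)−(16, 1)]
2. B_y = 3  [B = 2·M−A = 2·(13, 2)−(16, 1)]
   so B = (10, 3)
3. N_x = 7  [2·N = B+C = (10, 3)+(4, 2)]
4. N_y = 5/2  [2·N = B+C = (10, 3)+(4, 2)]
   so N = (7, 5/2)

N = (7, 5/2)
B = (10, 3)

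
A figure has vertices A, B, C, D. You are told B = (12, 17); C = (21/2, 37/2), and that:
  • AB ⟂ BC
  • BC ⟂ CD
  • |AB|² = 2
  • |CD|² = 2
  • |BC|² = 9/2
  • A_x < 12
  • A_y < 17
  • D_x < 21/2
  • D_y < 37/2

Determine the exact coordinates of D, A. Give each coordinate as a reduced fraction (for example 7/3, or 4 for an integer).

D = (19/2, 35/2)
A = (11, 16)

1. D_x = 19/2  [[BC ⟂ CD ⇒ -3/2x+3/2y-12=0] ∩ [|D−(21/2, 37/2)|²=2]]
2. D_y = 35/2  [[BC ⟂ CD ⇒ -3/2x+3/2y-12=0] ∩ [|D−(21/2, 37/2)|²=2]]
   so D = (19/2, 35/2)
3. A_x = 11  [[AB ⟂ BC ⇒ 3/2x-3/2y+15/2=0] ∩ [|A−(12, 17)|²=2]]
4. A_y = 16  [[AB ⟂ BC ⇒ 3/2x-3/2y+15/2=0] ∩ [|A−(12, 17)|²=2]]
   so A = (11, 16)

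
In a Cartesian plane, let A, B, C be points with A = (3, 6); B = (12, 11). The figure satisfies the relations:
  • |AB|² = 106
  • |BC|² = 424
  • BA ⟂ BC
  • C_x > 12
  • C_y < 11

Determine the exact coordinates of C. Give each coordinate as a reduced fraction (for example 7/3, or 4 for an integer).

C = (22, -7)

1. C_x = 22  [[BA ⟂ BC ⇒ -9x-5y+163=0] ∩ [|C−(12, 11)|²=424]]
2. C_y = -7  [[BA ⟂ BC ⇒ -9x-5y+163=0] ∩ [|C−(12, 11)|²=424]]
   so C = (22, -7)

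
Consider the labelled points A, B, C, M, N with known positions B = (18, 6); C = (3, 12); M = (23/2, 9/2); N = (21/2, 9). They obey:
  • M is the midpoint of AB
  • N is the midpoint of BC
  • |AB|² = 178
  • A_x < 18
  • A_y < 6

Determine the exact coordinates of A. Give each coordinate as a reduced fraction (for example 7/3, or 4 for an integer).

1. A_x = 5  [A = 2·M−B = 2·(23/2, 9/2)−(18, 6)]
2. A_y = 3  [A = 2·M−B = 2·(23/2, 9/2)−(18, 6)]
   so A = (5, 3)

A = (5, 3)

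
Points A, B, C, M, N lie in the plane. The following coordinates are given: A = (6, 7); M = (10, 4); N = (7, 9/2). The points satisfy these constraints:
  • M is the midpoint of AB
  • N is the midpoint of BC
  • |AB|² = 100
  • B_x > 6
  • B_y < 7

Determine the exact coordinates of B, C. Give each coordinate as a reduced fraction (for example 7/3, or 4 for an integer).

1. B_x = 14  [B = 2·M−A = 2·(10, 4)−(6, 7)]
2. B_y = 1  [B = 2·M−A = 2·(10, 4)−(6, 7)]
   so B = (14, 1)
3. C_x = 0  [C = 2·N−B = 2·(7, 9/2)−(14, 1)]
4. C_y = 8  [C = 2·N−B = 2·(7, 9/2)−(14, 1)]
   so C = (0, 8)

B = (14, 1)
C = (0, 8)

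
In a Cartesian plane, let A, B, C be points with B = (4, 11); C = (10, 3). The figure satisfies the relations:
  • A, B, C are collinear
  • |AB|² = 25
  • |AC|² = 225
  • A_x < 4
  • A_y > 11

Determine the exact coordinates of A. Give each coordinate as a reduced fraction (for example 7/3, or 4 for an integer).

1. A_x = 1  [[A, B, C are collinear ⇒ 8x+6y-98=0] ∩ [|A−(4, 11)|²=25]]
2. A_y = 15  [[A, B, C are collinear ⇒ 8x+6y-98=0] ∩ [|A−(4, 11)|²=25]]
   so A = (1, 15)

A = (1, 15)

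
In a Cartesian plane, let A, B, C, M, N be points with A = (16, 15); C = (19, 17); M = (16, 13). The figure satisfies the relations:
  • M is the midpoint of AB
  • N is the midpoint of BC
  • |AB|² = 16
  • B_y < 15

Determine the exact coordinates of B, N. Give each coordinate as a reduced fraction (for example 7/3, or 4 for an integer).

B = (16, 11)
N = (35/2, 14)

1. B_x = 16  [B = 2·M−A = 2·(16, 13)−(16, 15)]
2. B_y = 11  [B = 2·M−A = 2·(16, 13)−(16, 15)]
   so B = (16, 11)
3. N_x = 35/2  [2·N = B+C = (16, 11)+(19, 17)]
4. N_y = 14  [2·N = B+C = (16, 11)+(19, 17)]
   so N = (35/2, 14)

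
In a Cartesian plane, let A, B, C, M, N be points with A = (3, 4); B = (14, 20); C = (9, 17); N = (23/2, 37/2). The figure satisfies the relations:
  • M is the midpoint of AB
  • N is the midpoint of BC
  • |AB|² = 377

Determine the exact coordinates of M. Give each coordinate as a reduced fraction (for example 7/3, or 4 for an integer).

M = (17/2, 12)

1. M_x = 17/2  [2·M = A+B = (3, 4)+(14, 20)]
2. M_y = 12  [2·M = A+B = (3, 4)+(14, 20)]
   so M = (17/2, 12)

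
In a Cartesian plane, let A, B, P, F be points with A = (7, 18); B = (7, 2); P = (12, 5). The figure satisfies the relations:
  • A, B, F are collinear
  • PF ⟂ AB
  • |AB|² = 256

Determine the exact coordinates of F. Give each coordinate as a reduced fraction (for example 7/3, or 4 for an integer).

F = (7, 5)

1. F_x = 7  [[A, B, F are collinear ⇒ 16x-112=0] ∩ [PF ⟂ AB ⇒ -16y+80=0]]
2. F_y = 5  [[A, B, F are collinear ⇒ 16x-112=0] ∩ [PF ⟂ AB ⇒ -16y+80=0]]
   so F = (7, 5)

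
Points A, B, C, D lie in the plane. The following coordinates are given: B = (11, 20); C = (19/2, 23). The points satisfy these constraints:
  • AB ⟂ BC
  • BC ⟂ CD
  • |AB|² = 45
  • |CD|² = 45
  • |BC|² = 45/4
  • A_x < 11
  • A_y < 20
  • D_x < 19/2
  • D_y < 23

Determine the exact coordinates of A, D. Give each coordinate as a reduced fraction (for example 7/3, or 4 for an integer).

1. A_x = 5  [[AB ⟂ BC ⇒ 3/2x-3y+87/2=0] ∩ [|A−(11, 20)|²=45]]
2. A_y = 17  [[AB ⟂ BC ⇒ 3/2x-3y+87/2=0] ∩ [|A−(11, 20)|²=45]]
   so A = (5, 17)
3. D_x = 7/2  [[BC ⟂ CD ⇒ -3/2x+3y-219/4=0] ∩ [|D−(19/2, 23)|²=45]]
4. D_y = 20  [[BC ⟂ CD ⇒ -3/2x+3y-219/4=0] ∩ [|D−(19/2, 23)|²=45]]
   so D = (7/2, 20)

A = (5, 17)
D = (7/2, 20)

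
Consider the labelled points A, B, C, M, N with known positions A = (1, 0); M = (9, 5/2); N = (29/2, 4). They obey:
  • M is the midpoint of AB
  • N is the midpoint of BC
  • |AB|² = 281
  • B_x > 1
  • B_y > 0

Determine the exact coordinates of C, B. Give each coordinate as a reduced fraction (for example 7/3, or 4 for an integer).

C = (12, 3)
B = (17, 5)

1. B_x = 17  [B = 2·M−A = 2·(9, 5/2)−(1, 0)]
2. B_y = 5  [B = 2·M−A = 2·(9, 5/2)−(1, 0)]
   so B = (17, 5)
3. C_x = 12  [C = 2·N−B = 2·(29/2, 4)−(17, 5)]
4. C_y = 3  [C = 2·N−B = 2·(29/2, 4)−(17, 5)]
   so C = (12, 3)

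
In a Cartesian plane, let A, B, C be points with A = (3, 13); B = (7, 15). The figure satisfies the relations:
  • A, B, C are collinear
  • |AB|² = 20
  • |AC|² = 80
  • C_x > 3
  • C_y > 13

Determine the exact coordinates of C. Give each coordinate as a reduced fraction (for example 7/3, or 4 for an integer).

C = (11, 17)

1. C_x = 11  [[A, B, C are collinear ⇒ -2x+4y-46=0] ∩ [|C−(3, 13)|²=80]]
2. C_y = 17  [[A, B, C are collinear ⇒ -2x+4y-46=0] ∩ [|C−(3, 13)|²=80]]
   so C = (11, 17)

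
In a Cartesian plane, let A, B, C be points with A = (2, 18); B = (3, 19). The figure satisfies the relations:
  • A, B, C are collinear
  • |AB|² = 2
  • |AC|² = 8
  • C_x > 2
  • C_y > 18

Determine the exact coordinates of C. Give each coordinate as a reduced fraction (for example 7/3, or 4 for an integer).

1. C_x = 4  [[A, B, C are collinear ⇒ -1x+1y-16=0] ∩ [|C−(2, 18)|²=8]]
2. C_y = 20  [[A, B, C are collinear ⇒ -1x+1y-16=0] ∩ [|C−(2, 18)|²=8]]
   so C = (4, 20)

C = (4, 20)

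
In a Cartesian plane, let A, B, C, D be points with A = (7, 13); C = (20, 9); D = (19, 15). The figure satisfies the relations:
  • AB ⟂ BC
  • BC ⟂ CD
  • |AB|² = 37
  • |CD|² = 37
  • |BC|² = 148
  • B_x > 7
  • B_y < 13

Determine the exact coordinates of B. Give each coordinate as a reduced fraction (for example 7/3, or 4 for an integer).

B = (8, 7)

1. B_x = 8  [[BC ⟂ CD ⇒ 1x-6y+34=0] ∩ [|B−(7, 13)|²=37]]
2. B_y = 7  [[BC ⟂ CD ⇒ 1x-6y+34=0] ∩ [|B−(7, 13)|²=37]]
   so B = (8, 7)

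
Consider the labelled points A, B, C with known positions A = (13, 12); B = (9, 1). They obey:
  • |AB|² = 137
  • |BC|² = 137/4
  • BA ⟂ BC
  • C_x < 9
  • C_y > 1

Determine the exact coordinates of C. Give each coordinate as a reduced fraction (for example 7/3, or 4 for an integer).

C = (7/2, 3)

1. C_x = 7/2  [[BA ⟂ BC ⇒ 4x+11y-47=0] ∩ [|C−(9, 1)|²=137/4]]
2. C_y = 3  [[BA ⟂ BC ⇒ 4x+11y-47=0] ∩ [|C−(9, 1)|²=137/4]]
   so C = (7/2, 3)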